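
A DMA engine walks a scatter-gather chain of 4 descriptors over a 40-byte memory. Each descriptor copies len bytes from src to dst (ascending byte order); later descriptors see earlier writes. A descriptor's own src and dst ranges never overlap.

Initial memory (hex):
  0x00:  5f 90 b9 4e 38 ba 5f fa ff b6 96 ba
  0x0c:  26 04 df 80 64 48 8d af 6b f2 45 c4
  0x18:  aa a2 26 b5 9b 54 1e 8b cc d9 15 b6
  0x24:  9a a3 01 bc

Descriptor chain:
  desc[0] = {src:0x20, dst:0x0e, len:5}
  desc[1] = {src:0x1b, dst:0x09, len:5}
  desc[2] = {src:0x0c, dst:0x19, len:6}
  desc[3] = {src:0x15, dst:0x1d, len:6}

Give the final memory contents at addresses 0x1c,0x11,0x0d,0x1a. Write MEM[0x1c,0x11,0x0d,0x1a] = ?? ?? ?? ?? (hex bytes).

[0] 0x20->0x0e len=5 : cc d9 15 b6 9a
[1] 0x1b->0x09 len=5 : b5 9b 54 1e 8b
[2] 0x0c->0x19 len=6 : 1e 8b cc d9 15 b6
[3] 0x15->0x1d len=6 : f2 45 c4 aa 1e 8b
query mem[0x1c]=0xd9, mem[0x11]=0xb6, mem[0x0d]=0x8b, mem[0x1a]=0x8b

MEM[0x1c,0x11,0x0d,0x1a] = d9 b6 8b 8b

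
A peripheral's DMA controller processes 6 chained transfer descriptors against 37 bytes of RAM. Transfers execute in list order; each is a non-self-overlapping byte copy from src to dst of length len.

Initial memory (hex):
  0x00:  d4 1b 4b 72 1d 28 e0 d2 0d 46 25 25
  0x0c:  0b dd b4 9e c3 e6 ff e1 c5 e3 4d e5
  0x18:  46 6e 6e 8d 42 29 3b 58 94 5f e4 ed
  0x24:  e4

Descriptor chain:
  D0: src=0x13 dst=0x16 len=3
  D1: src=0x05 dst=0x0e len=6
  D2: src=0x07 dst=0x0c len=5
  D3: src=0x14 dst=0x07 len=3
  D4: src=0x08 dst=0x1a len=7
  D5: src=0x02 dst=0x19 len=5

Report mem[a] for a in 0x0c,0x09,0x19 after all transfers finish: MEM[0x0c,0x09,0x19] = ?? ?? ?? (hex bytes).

MEM[0x0c,0x09,0x19] = d2 e1 4b

[0] 0x13->0x16 len=3 : e1 c5 e3
[1] 0x05->0x0e len=6 : 28 e0 d2 0d 46 25
[2] 0x07->0x0c len=5 : d2 0d 46 25 25
[3] 0x14->0x07 len=3 : c5 e3 e1
[4] 0x08->0x1a len=7 : e3 e1 25 25 d2 0d 46
[5] 0x02->0x19 len=5 : 4b 72 1d 28 e0
query mem[0x0c]=0xd2, mem[0x09]=0xe1, mem[0x19]=0x4b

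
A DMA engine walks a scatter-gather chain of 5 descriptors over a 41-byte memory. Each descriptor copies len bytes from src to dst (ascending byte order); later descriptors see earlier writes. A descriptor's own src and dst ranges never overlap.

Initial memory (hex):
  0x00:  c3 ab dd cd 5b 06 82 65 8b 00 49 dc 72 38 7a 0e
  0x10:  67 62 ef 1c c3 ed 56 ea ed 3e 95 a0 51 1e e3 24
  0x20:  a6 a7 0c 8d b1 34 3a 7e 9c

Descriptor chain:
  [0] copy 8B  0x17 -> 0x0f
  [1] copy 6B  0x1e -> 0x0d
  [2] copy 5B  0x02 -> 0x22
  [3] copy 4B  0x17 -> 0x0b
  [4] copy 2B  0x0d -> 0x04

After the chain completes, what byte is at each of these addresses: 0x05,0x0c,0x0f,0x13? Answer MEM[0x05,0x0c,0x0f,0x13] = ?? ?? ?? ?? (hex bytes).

MEM[0x05,0x0c,0x0f,0x13] = 95 ed a6 a0

#0 dst[0x0f+8] := {0xea,0xed,0x3e,0x95,0xa0,0x51,0x1e,0xe3}
#1 dst[0x0d+6] := {0xe3,0x24,0xa6,0xa7,0x0c,0x8d}
#2 dst[0x22+5] := {0xdd,0xcd,0x5b,0x06,0x82}
#3 dst[0x0b+4] := {0xea,0xed,0x3e,0x95}
#4 dst[0x04+2] := {0x3e,0x95}
query mem[0x05]=0x95, mem[0x0c]=0xed, mem[0x0f]=0xa6, mem[0x13]=0xa0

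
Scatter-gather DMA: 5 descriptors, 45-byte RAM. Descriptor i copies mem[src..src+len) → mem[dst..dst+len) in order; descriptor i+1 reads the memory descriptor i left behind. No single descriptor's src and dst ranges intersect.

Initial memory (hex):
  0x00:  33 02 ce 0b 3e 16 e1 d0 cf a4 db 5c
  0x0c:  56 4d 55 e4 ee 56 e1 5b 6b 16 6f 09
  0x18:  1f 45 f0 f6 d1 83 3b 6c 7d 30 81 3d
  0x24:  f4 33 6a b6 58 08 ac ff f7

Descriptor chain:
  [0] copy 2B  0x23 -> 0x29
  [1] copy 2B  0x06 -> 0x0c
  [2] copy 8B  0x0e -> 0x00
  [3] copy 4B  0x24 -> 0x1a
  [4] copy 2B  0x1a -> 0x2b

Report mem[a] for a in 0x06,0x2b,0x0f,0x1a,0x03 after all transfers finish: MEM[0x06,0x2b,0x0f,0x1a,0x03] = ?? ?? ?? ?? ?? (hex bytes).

MEM[0x06,0x2b,0x0f,0x1a,0x03] = 6b f4 e4 f4 56

D0: mem[0x29..0x2a] <- [3d f4]
D1: mem[0x0c..0x0d] <- [e1 d0]
D2: mem[0x00..0x07] <- [55 e4 ee 56 e1 5b 6b 16]
D3: mem[0x1a..0x1d] <- [f4 33 6a b6]
D4: mem[0x2b..0x2c] <- [f4 33]
query mem[0x06]=0x6b, mem[0x2b]=0xf4, mem[0x0f]=0xe4, mem[0x1a]=0xf4, mem[0x03]=0x56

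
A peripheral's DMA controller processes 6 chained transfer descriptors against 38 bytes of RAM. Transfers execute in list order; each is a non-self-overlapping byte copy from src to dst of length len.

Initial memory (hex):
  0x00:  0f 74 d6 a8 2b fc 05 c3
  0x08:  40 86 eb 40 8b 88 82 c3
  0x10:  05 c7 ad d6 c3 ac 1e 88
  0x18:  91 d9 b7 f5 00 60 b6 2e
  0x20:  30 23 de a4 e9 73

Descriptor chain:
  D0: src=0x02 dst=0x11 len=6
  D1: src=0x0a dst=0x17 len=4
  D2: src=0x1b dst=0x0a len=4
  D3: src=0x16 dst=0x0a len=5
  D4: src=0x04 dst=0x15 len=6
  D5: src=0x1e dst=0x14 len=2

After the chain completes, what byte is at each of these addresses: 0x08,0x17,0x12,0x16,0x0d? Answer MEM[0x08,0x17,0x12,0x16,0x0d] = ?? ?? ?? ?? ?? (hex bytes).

D0: mem[0x11..0x16] <- [d6 a8 2b fc 05 c3]
D1: mem[0x17..0x1a] <- [eb 40 8b 88]
D2: mem[0x0a..0x0d] <- [f5 00 60 b6]
D3: mem[0x0a..0x0e] <- [c3 eb 40 8b 88]
D4: mem[0x15..0x1a] <- [2b fc 05 c3 40 86]
D5: mem[0x14..0x15] <- [b6 2e]
query mem[0x08]=0x40, mem[0x17]=0x05, mem[0x12]=0xa8, mem[0x16]=0xfc, mem[0x0d]=0x8b

MEM[0x08,0x17,0x12,0x16,0x0d] = 40 05 a8 fc 8b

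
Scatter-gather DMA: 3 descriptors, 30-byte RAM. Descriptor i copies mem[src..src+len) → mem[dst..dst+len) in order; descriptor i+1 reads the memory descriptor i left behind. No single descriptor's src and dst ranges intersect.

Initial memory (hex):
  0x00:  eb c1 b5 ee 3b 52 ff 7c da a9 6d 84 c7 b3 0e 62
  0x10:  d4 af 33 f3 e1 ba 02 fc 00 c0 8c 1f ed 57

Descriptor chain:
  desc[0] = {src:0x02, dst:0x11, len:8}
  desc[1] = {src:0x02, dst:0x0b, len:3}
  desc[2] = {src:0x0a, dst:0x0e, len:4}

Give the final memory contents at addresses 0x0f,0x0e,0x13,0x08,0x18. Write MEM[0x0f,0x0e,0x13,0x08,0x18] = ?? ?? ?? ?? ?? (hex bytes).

MEM[0x0f,0x0e,0x13,0x08,0x18] = b5 6d 3b da a9

#0 dst[0x11+8] := {0xb5,0xee,0x3b,0x52,0xff,0x7c,0xda,0xa9}
#1 dst[0x0b+3] := {0xb5,0xee,0x3b}
#2 dst[0x0e+4] := {0x6d,0xb5,0xee,0x3b}
query mem[0x0f]=0xb5, mem[0x0e]=0x6d, mem[0x13]=0x3b, mem[0x08]=0xda, mem[0x18]=0xa9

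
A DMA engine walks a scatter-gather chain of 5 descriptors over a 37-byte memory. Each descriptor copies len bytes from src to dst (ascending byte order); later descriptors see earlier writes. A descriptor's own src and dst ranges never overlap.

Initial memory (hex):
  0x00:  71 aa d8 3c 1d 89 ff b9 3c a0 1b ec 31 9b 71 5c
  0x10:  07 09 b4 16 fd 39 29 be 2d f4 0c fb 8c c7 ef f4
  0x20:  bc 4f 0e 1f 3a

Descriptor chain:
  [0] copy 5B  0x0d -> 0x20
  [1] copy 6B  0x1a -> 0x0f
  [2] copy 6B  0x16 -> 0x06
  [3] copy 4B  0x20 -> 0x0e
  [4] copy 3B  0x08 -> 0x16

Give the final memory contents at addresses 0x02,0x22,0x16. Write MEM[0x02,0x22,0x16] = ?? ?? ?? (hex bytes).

MEM[0x02,0x22,0x16] = d8 5c 2d

  after D0: wrote 5B at 0x20 = 9b715c0709
  after D1: wrote 6B at 0x0f = 0cfb8cc7eff4
  after D2: wrote 6B at 0x06 = 29be2df40cfb
  after D3: wrote 4B at 0x0e = 9b715c07
  after D4: wrote 3B at 0x16 = 2df40c
query mem[0x02]=0xd8, mem[0x22]=0x5c, mem[0x16]=0x2d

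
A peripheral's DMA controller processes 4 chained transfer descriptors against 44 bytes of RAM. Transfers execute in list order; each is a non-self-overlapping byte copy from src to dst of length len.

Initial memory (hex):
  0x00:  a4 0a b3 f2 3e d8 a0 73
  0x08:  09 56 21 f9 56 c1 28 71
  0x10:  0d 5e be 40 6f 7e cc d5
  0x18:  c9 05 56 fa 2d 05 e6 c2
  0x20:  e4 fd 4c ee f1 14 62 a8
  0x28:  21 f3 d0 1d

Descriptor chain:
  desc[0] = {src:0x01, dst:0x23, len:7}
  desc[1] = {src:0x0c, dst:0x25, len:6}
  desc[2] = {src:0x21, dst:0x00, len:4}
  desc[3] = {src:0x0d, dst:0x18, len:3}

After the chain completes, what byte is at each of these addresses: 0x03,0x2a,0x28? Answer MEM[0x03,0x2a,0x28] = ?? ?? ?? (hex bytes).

MEM[0x03,0x2a,0x28] = b3 5e 71

D0: mem[0x23..0x29] <- [0a b3 f2 3e d8 a0 73]
D1: mem[0x25..0x2a] <- [56 c1 28 71 0d 5e]
D2: mem[0x00..0x03] <- [fd 4c 0a b3]
D3: mem[0x18..0x1a] <- [c1 28 71]
query mem[0x03]=0xb3, mem[0x2a]=0x5e, mem[0x28]=0x71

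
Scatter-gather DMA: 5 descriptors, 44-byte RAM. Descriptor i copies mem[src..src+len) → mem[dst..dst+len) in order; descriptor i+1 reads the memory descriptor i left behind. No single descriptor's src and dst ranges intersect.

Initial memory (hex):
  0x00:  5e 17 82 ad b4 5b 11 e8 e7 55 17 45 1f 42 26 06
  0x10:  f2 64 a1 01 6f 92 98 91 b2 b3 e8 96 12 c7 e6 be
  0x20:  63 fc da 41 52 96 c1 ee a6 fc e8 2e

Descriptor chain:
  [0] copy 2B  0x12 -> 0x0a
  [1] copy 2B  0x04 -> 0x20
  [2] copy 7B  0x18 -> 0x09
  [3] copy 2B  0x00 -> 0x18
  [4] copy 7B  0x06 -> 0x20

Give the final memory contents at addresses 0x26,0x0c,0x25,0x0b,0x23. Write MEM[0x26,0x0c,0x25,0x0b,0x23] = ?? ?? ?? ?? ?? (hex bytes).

MEM[0x26,0x0c,0x25,0x0b,0x23] = 96 96 e8 e8 b2

[0] 0x12->0x0a len=2 : a1 01
[1] 0x04->0x20 len=2 : b4 5b
[2] 0x18->0x09 len=7 : b2 b3 e8 96 12 c7 e6
[3] 0x00->0x18 len=2 : 5e 17
[4] 0x06->0x20 len=7 : 11 e8 e7 b2 b3 e8 96
query mem[0x26]=0x96, mem[0x0c]=0x96, mem[0x25]=0xe8, mem[0x0b]=0xe8, mem[0x23]=0xb2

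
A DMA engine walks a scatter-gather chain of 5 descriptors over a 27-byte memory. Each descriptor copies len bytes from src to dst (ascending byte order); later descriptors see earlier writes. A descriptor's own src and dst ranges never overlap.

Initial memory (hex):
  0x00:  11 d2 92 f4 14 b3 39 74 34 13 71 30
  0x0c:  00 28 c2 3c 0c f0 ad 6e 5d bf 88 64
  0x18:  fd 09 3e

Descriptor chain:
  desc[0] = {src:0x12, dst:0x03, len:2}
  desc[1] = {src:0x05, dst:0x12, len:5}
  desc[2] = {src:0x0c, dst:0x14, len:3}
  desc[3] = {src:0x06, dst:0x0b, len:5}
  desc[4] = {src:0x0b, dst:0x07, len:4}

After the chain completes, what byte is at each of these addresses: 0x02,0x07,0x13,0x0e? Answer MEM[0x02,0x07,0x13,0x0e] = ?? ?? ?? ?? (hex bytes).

  after D0: wrote 2B at 0x03 = ad6e
  after D1: wrote 5B at 0x12 = b339743413
  after D2: wrote 3B at 0x14 = 0028c2
  after D3: wrote 5B at 0x0b = 3974341371
  after D4: wrote 4B at 0x07 = 39743413
query mem[0x02]=0x92, mem[0x07]=0x39, mem[0x13]=0x39, mem[0x0e]=0x13

MEM[0x02,0x07,0x13,0x0e] = 92 39 39 13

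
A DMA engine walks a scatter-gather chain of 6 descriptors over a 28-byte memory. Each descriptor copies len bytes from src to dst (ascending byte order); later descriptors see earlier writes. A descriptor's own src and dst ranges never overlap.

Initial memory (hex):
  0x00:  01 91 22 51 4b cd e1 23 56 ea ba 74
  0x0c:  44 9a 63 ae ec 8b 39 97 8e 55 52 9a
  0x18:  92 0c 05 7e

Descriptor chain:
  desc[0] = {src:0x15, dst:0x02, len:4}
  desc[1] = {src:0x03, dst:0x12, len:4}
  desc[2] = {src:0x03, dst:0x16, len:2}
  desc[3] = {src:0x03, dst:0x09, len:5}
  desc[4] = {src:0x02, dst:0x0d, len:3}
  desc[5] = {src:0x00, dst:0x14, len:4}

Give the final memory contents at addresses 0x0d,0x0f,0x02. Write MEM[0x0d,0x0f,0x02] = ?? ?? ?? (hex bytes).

MEM[0x0d,0x0f,0x02] = 55 9a 55

[0] 0x15->0x02 len=4 : 55 52 9a 92
[1] 0x03->0x12 len=4 : 52 9a 92 e1
[2] 0x03->0x16 len=2 : 52 9a
[3] 0x03->0x09 len=5 : 52 9a 92 e1 23
[4] 0x02->0x0d len=3 : 55 52 9a
[5] 0x00->0x14 len=4 : 01 91 55 52
query mem[0x0d]=0x55, mem[0x0f]=0x9a, mem[0x02]=0x55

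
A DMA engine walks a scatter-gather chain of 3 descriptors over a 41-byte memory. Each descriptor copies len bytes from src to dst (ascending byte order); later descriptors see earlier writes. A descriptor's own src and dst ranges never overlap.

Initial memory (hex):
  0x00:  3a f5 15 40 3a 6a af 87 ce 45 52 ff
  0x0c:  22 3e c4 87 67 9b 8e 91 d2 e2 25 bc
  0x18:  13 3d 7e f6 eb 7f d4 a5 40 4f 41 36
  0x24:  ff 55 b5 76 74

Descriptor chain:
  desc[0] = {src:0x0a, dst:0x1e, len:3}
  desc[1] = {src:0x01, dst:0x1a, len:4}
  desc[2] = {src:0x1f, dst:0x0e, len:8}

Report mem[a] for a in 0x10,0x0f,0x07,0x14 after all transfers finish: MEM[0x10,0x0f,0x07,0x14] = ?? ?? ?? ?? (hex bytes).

MEM[0x10,0x0f,0x07,0x14] = 4f 22 87 55

[0] 0x0a->0x1e len=3 : 52 ff 22
[1] 0x01->0x1a len=4 : f5 15 40 3a
[2] 0x1f->0x0e len=8 : ff 22 4f 41 36 ff 55 b5
query mem[0x10]=0x4f, mem[0x0f]=0x22, mem[0x07]=0x87, mem[0x14]=0x55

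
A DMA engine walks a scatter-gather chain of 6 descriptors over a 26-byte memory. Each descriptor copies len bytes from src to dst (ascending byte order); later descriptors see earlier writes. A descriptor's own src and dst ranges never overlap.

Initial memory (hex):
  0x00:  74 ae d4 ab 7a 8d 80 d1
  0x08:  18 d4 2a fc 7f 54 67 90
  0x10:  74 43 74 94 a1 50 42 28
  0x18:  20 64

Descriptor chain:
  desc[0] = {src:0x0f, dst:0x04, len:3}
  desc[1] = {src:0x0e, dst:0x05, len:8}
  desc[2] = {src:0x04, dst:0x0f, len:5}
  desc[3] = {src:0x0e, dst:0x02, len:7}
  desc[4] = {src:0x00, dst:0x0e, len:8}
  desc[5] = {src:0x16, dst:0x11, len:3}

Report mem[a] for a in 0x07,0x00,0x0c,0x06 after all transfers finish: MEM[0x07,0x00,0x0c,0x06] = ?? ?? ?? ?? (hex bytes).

  after D0: wrote 3B at 0x04 = 907443
  after D1: wrote 8B at 0x05 = 679074437494a150
  after D2: wrote 5B at 0x0f = 9067907443
  after D3: wrote 7B at 0x02 = 679067907443a1
  after D4: wrote 8B at 0x0e = 74ae679067907443
  after D5: wrote 3B at 0x11 = 422820
query mem[0x07]=0x43, mem[0x00]=0x74, mem[0x0c]=0x50, mem[0x06]=0x74

MEM[0x07,0x00,0x0c,0x06] = 43 74 50 74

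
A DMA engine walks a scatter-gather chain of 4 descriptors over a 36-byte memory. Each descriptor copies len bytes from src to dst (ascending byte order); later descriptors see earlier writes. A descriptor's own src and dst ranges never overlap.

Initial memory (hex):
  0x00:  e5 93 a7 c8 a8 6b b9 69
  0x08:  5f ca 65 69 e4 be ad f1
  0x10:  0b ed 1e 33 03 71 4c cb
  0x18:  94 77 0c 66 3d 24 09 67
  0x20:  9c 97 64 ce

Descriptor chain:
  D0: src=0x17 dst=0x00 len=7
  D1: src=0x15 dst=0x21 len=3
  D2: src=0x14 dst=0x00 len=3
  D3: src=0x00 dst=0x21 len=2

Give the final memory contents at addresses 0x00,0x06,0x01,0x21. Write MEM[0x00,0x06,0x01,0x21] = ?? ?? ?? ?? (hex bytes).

MEM[0x00,0x06,0x01,0x21] = 03 24 71 03

[0] 0x17->0x00 len=7 : cb 94 77 0c 66 3d 24
[1] 0x15->0x21 len=3 : 71 4c cb
[2] 0x14->0x00 len=3 : 03 71 4c
[3] 0x00->0x21 len=2 : 03 71
query mem[0x00]=0x03, mem[0x06]=0x24, mem[0x01]=0x71, mem[0x21]=0x03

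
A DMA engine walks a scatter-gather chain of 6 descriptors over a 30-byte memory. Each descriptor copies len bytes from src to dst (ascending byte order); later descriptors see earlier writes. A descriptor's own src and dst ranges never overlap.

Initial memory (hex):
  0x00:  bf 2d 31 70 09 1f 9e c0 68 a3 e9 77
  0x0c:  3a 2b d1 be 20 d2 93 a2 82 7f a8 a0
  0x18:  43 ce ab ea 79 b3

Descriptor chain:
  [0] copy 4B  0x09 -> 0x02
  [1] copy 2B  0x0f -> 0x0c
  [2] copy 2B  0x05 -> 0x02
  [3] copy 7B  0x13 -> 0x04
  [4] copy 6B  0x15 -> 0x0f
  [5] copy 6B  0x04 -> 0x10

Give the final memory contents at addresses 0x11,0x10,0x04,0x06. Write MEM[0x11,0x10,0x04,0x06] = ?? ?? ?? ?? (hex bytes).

#0 dst[0x02+4] := {0xa3,0xe9,0x77,0x3a}
#1 dst[0x0c+2] := {0xbe,0x20}
#2 dst[0x02+2] := {0x3a,0x9e}
#3 dst[0x04+7] := {0xa2,0x82,0x7f,0xa8,0xa0,0x43,0xce}
#4 dst[0x0f+6] := {0x7f,0xa8,0xa0,0x43,0xce,0xab}
#5 dst[0x10+6] := {0xa2,0x82,0x7f,0xa8,0xa0,0x43}
query mem[0x11]=0x82, mem[0x10]=0xa2, mem[0x04]=0xa2, mem[0x06]=0x7f

MEM[0x11,0x10,0x04,0x06] = 82 a2 a2 7f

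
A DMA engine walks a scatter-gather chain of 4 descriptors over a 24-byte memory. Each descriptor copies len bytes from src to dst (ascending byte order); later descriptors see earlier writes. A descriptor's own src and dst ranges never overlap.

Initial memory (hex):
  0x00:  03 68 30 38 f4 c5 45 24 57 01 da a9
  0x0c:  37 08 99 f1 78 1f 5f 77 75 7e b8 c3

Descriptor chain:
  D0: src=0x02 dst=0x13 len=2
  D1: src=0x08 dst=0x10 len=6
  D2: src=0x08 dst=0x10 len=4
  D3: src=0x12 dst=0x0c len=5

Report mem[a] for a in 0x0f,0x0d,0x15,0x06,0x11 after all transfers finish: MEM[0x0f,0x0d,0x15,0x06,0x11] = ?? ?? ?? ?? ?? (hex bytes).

#0 dst[0x13+2] := {0x30,0x38}
#1 dst[0x10+6] := {0x57,0x01,0xda,0xa9,0x37,0x08}
#2 dst[0x10+4] := {0x57,0x01,0xda,0xa9}
#3 dst[0x0c+5] := {0xda,0xa9,0x37,0x08,0xb8}
query mem[0x0f]=0x08, mem[0x0d]=0xa9, mem[0x15]=0x08, mem[0x06]=0x45, mem[0x11]=0x01

MEM[0x0f,0x0d,0x15,0x06,0x11] = 08 a9 08 45 01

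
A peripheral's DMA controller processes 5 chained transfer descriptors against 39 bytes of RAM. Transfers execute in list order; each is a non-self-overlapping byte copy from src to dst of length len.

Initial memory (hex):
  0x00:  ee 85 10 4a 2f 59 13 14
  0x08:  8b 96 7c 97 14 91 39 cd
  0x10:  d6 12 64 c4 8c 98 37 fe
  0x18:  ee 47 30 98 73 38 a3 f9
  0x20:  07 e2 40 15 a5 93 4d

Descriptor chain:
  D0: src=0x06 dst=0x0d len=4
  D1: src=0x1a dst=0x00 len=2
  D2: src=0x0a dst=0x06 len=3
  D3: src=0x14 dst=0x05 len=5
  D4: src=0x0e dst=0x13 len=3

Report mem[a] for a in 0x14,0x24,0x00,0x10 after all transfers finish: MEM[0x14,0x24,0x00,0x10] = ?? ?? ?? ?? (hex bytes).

MEM[0x14,0x24,0x00,0x10] = 8b a5 30 96

#0 dst[0x0d+4] := {0x13,0x14,0x8b,0x96}
#1 dst[0x00+2] := {0x30,0x98}
#2 dst[0x06+3] := {0x7c,0x97,0x14}
#3 dst[0x05+5] := {0x8c,0x98,0x37,0xfe,0xee}
#4 dst[0x13+3] := {0x14,0x8b,0x96}
query mem[0x14]=0x8b, mem[0x24]=0xa5, mem[0x00]=0x30, mem[0x10]=0x96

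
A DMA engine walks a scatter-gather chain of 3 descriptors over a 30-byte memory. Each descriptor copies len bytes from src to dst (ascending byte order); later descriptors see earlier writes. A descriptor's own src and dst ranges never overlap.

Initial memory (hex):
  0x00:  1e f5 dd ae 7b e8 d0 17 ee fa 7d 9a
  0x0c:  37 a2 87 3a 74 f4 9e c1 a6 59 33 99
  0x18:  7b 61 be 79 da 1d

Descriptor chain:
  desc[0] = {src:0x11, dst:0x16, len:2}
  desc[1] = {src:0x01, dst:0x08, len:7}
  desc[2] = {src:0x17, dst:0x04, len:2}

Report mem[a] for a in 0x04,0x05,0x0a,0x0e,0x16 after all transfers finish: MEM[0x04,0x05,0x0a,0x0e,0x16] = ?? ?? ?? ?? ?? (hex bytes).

  after D0: wrote 2B at 0x16 = f49e
  after D1: wrote 7B at 0x08 = f5ddae7be8d017
  after D2: wrote 2B at 0x04 = 9e7b
query mem[0x04]=0x9e, mem[0x05]=0x7b, mem[0x0a]=0xae, mem[0x0e]=0x17, mem[0x16]=0xf4

MEM[0x04,0x05,0x0a,0x0e,0x16] = 9e 7b ae 17 f4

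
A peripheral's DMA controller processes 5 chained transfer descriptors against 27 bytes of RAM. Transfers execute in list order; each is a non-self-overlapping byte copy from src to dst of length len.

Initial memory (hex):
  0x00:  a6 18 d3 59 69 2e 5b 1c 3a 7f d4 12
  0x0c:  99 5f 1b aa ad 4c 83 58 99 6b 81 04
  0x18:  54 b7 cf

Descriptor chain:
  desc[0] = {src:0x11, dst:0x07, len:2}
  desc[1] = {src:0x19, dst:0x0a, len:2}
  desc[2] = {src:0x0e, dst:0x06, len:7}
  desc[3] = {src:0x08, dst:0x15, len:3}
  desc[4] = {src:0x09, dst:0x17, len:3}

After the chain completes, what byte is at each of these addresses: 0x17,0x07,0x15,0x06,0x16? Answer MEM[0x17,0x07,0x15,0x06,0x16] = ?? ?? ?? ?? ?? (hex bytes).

MEM[0x17,0x07,0x15,0x06,0x16] = 4c aa ad 1b 4c

  after D0: wrote 2B at 0x07 = 4c83
  after D1: wrote 2B at 0x0a = b7cf
  after D2: wrote 7B at 0x06 = 1baaad4c835899
  after D3: wrote 3B at 0x15 = ad4c83
  after D4: wrote 3B at 0x17 = 4c8358
query mem[0x17]=0x4c, mem[0x07]=0xaa, mem[0x15]=0xad, mem[0x06]=0x1b, mem[0x16]=0x4c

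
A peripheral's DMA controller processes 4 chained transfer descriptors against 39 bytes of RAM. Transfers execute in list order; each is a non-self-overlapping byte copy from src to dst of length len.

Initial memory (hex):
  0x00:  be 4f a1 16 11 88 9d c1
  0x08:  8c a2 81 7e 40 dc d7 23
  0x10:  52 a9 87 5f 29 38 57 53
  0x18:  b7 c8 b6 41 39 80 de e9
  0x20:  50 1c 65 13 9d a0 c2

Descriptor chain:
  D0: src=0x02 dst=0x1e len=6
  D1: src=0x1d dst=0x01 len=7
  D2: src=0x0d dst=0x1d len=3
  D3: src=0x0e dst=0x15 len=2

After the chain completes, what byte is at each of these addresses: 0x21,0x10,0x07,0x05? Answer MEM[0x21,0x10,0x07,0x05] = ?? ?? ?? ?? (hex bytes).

#0 dst[0x1e+6] := {0xa1,0x16,0x11,0x88,0x9d,0xc1}
#1 dst[0x01+7] := {0x80,0xa1,0x16,0x11,0x88,0x9d,0xc1}
#2 dst[0x1d+3] := {0xdc,0xd7,0x23}
#3 dst[0x15+2] := {0xd7,0x23}
query mem[0x21]=0x88, mem[0x10]=0x52, mem[0x07]=0xc1, mem[0x05]=0x88

MEM[0x21,0x10,0x07,0x05] = 88 52 c1 88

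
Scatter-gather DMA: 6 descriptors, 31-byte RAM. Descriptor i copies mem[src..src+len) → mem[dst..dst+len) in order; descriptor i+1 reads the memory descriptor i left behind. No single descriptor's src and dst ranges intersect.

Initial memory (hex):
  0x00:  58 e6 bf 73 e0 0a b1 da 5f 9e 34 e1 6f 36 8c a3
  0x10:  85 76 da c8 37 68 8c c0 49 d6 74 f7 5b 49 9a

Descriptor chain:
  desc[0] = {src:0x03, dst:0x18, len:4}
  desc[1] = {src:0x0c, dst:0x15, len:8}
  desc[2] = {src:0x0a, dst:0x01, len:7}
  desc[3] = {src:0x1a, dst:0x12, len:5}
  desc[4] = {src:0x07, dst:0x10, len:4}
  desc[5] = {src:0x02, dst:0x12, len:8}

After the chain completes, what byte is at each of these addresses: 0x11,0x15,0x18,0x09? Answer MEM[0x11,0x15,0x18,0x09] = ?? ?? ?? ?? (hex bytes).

D0: mem[0x18..0x1b] <- [73 e0 0a b1]
D1: mem[0x15..0x1c] <- [6f 36 8c a3 85 76 da c8]
D2: mem[0x01..0x07] <- [34 e1 6f 36 8c a3 85]
D3: mem[0x12..0x16] <- [76 da c8 49 9a]
D4: mem[0x10..0x13] <- [85 5f 9e 34]
D5: mem[0x12..0x19] <- [e1 6f 36 8c a3 85 5f 9e]
query mem[0x11]=0x5f, mem[0x15]=0x8c, mem[0x18]=0x5f, mem[0x09]=0x9e

MEM[0x11,0x15,0x18,0x09] = 5f 8c 5f 9e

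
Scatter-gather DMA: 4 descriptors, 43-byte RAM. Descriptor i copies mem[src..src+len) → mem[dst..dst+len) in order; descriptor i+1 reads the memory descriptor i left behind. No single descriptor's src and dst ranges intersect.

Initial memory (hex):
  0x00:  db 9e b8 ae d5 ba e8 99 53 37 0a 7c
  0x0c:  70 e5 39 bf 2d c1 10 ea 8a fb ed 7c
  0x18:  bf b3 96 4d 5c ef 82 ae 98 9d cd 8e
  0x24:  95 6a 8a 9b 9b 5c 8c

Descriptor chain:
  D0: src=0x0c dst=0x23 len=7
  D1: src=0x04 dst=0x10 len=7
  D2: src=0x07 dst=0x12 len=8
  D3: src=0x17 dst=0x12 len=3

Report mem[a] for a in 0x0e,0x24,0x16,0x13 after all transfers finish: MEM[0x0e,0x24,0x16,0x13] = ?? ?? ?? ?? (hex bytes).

  after D0: wrote 7B at 0x23 = 70e539bf2dc110
  after D1: wrote 7B at 0x10 = d5bae89953370a
  after D2: wrote 8B at 0x12 = 9953370a7c70e539
  after D3: wrote 3B at 0x12 = 70e539
query mem[0x0e]=0x39, mem[0x24]=0xe5, mem[0x16]=0x7c, mem[0x13]=0xe5

MEM[0x0e,0x24,0x16,0x13] = 39 e5 7c e5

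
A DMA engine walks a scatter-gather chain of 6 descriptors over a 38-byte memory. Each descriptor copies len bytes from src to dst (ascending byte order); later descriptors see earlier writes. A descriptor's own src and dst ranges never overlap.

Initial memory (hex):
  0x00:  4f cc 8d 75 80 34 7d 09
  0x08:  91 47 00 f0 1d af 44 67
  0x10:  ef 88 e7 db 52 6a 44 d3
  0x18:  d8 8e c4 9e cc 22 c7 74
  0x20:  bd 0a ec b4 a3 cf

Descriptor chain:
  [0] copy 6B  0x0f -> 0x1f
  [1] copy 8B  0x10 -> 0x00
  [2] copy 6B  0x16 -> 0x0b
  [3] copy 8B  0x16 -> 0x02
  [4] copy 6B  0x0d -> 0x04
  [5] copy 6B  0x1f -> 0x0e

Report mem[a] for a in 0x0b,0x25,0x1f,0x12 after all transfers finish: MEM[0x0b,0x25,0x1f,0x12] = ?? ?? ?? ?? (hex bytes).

MEM[0x0b,0x25,0x1f,0x12] = 44 cf 67 db

[0] 0x0f->0x1f len=6 : 67 ef 88 e7 db 52
[1] 0x10->0x00 len=8 : ef 88 e7 db 52 6a 44 d3
[2] 0x16->0x0b len=6 : 44 d3 d8 8e c4 9e
[3] 0x16->0x02 len=8 : 44 d3 d8 8e c4 9e cc 22
[4] 0x0d->0x04 len=6 : d8 8e c4 9e 88 e7
[5] 0x1f->0x0e len=6 : 67 ef 88 e7 db 52
query mem[0x0b]=0x44, mem[0x25]=0xcf, mem[0x1f]=0x67, mem[0x12]=0xdb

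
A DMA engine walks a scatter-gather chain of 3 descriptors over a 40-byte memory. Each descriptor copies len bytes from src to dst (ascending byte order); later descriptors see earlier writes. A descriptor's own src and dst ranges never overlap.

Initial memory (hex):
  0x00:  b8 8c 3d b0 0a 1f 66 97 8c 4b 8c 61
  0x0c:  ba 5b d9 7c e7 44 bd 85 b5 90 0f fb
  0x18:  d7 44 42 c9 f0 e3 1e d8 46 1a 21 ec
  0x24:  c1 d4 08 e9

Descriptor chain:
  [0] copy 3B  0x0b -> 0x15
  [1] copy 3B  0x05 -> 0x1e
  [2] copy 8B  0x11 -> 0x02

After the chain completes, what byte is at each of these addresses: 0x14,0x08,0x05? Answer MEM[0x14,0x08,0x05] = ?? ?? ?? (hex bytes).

#0 dst[0x15+3] := {0x61,0xba,0x5b}
#1 dst[0x1e+3] := {0x1f,0x66,0x97}
#2 dst[0x02+8] := {0x44,0xbd,0x85,0xb5,0x61,0xba,0x5b,0xd7}
query mem[0x14]=0xb5, mem[0x08]=0x5b, mem[0x05]=0xb5

MEM[0x14,0x08,0x05] = b5 5b b5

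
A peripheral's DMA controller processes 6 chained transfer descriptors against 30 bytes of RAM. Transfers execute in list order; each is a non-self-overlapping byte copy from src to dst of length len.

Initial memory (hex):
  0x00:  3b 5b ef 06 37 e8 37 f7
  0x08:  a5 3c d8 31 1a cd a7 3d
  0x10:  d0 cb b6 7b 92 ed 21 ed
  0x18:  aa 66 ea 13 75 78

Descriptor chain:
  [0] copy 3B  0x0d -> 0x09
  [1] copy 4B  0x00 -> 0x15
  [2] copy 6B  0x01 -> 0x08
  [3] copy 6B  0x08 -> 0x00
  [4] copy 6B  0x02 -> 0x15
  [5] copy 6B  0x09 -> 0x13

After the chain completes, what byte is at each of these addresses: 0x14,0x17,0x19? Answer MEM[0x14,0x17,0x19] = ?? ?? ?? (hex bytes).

#0 dst[0x09+3] := {0xcd,0xa7,0x3d}
#1 dst[0x15+4] := {0x3b,0x5b,0xef,0x06}
#2 dst[0x08+6] := {0x5b,0xef,0x06,0x37,0xe8,0x37}
#3 dst[0x00+6] := {0x5b,0xef,0x06,0x37,0xe8,0x37}
#4 dst[0x15+6] := {0x06,0x37,0xe8,0x37,0x37,0xf7}
#5 dst[0x13+6] := {0xef,0x06,0x37,0xe8,0x37,0xa7}
query mem[0x14]=0x06, mem[0x17]=0x37, mem[0x19]=0x37

MEM[0x14,0x17,0x19] = 06 37 37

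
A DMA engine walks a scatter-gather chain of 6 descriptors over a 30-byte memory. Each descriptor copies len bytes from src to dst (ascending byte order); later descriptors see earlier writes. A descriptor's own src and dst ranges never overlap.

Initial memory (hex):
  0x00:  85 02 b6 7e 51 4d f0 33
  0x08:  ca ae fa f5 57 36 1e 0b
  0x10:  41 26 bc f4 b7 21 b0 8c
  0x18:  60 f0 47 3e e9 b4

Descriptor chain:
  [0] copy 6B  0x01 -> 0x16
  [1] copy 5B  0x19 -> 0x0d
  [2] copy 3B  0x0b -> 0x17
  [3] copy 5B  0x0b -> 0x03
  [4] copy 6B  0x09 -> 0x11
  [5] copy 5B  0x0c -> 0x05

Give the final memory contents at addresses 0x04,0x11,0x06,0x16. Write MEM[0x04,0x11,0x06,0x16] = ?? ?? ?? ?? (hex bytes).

MEM[0x04,0x11,0x06,0x16] = 57 ae 51 4d

[0] 0x01->0x16 len=6 : 02 b6 7e 51 4d f0
[1] 0x19->0x0d len=5 : 51 4d f0 e9 b4
[2] 0x0b->0x17 len=3 : f5 57 51
[3] 0x0b->0x03 len=5 : f5 57 51 4d f0
[4] 0x09->0x11 len=6 : ae fa f5 57 51 4d
[5] 0x0c->0x05 len=5 : 57 51 4d f0 e9
query mem[0x04]=0x57, mem[0x11]=0xae, mem[0x06]=0x51, mem[0x16]=0x4d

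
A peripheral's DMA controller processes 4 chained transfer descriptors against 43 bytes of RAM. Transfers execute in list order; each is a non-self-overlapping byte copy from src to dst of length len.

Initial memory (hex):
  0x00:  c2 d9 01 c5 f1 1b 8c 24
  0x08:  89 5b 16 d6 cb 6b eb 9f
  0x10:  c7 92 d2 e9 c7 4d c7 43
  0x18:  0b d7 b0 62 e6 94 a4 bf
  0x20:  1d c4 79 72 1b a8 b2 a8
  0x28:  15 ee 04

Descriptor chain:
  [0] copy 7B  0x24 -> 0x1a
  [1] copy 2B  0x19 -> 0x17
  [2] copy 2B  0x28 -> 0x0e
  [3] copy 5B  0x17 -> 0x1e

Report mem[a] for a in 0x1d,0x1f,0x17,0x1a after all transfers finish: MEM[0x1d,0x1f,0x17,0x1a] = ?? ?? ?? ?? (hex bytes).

  after D0: wrote 7B at 0x1a = 1ba8b2a815ee04
  after D1: wrote 2B at 0x17 = d71b
  after D2: wrote 2B at 0x0e = 15ee
  after D3: wrote 5B at 0x1e = d71bd71ba8
query mem[0x1d]=0xa8, mem[0x1f]=0x1b, mem[0x17]=0xd7, mem[0x1a]=0x1b

MEM[0x1d,0x1f,0x17,0x1a] = a8 1b d7 1b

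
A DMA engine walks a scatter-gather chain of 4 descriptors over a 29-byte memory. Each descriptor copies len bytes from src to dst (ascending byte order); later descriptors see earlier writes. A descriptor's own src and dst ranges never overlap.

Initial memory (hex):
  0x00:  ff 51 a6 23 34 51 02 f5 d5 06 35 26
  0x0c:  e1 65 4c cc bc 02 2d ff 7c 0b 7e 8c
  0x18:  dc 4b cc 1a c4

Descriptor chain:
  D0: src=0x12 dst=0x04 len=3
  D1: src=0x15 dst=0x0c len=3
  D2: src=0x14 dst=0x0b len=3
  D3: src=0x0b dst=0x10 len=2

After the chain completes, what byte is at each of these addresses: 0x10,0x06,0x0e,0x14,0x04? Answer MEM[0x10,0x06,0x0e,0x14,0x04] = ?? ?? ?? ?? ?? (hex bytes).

MEM[0x10,0x06,0x0e,0x14,0x04] = 7c 7c 8c 7c 2d

D0: mem[0x04..0x06] <- [2d ff 7c]
D1: mem[0x0c..0x0e] <- [0b 7e 8c]
D2: mem[0x0b..0x0d] <- [7c 0b 7e]
D3: mem[0x10..0x11] <- [7c 0b]
query mem[0x10]=0x7c, mem[0x06]=0x7c, mem[0x0e]=0x8c, mem[0x14]=0x7c, mem[0x04]=0x2d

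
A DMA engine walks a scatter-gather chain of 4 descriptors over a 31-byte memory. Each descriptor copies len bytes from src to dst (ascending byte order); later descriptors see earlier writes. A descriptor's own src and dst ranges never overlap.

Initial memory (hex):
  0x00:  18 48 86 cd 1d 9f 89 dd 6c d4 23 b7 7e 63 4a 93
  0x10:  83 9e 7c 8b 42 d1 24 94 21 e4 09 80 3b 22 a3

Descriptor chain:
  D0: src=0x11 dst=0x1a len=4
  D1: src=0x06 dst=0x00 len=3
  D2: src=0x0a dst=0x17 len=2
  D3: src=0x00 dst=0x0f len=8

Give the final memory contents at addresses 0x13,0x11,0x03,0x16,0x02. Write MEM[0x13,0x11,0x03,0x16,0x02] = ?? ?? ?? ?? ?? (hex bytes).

MEM[0x13,0x11,0x03,0x16,0x02] = 1d 6c cd dd 6c

D0: mem[0x1a..0x1d] <- [9e 7c 8b 42]
D1: mem[0x00..0x02] <- [89 dd 6c]
D2: mem[0x17..0x18] <- [23 b7]
D3: mem[0x0f..0x16] <- [89 dd 6c cd 1d 9f 89 dd]
query mem[0x13]=0x1d, mem[0x11]=0x6c, mem[0x03]=0xcd, mem[0x16]=0xdd, mem[0x02]=0x6c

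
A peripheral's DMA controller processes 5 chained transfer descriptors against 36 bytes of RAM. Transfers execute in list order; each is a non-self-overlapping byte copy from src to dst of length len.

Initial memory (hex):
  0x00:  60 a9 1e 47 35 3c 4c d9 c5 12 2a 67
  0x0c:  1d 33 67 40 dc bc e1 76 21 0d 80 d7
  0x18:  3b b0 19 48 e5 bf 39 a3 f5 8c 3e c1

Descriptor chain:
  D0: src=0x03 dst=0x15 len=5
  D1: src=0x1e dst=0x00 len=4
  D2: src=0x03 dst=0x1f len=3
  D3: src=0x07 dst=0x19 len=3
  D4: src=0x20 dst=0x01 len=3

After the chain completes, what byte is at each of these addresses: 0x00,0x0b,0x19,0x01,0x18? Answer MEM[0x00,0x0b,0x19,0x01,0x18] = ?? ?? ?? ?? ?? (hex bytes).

MEM[0x00,0x0b,0x19,0x01,0x18] = 39 67 d9 35 4c

D0: mem[0x15..0x19] <- [47 35 3c 4c d9]
D1: mem[0x00..0x03] <- [39 a3 f5 8c]
D2: mem[0x1f..0x21] <- [8c 35 3c]
D3: mem[0x19..0x1b] <- [d9 c5 12]
D4: mem[0x01..0x03] <- [35 3c 3e]
query mem[0x00]=0x39, mem[0x0b]=0x67, mem[0x19]=0xd9, mem[0x01]=0x35, mem[0x18]=0x4c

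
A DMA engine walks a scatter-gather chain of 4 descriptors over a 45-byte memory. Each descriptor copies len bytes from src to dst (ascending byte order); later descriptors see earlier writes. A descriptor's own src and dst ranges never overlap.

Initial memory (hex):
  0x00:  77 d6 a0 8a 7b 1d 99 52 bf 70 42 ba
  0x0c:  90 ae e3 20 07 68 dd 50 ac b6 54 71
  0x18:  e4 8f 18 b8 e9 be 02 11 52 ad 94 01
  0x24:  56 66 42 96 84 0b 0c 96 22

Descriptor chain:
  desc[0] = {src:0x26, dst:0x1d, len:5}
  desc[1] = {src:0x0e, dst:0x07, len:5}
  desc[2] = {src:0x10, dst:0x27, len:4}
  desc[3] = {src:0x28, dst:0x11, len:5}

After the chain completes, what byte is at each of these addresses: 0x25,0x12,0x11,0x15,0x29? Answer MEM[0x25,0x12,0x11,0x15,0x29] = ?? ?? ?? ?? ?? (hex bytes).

MEM[0x25,0x12,0x11,0x15,0x29] = 66 dd 68 22 dd

  after D0: wrote 5B at 0x1d = 4296840b0c
  after D1: wrote 5B at 0x07 = e3200768dd
  after D2: wrote 4B at 0x27 = 0768dd50
  after D3: wrote 5B at 0x11 = 68dd509622
query mem[0x25]=0x66, mem[0x12]=0xdd, mem[0x11]=0x68, mem[0x15]=0x22, mem[0x29]=0xdd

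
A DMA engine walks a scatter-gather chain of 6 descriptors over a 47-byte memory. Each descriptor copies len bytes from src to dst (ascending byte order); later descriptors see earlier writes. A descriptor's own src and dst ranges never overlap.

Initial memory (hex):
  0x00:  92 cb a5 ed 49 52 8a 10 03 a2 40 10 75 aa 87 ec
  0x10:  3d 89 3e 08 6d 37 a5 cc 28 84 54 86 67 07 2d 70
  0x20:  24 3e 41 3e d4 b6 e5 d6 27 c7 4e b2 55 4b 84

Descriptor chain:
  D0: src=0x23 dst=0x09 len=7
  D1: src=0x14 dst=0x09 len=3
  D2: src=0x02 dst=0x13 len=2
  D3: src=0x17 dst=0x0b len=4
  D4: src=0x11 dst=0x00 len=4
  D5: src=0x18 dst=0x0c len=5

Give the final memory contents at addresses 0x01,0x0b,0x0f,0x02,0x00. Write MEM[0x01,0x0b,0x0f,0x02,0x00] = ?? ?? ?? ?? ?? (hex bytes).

  after D0: wrote 7B at 0x09 = 3ed4b6e5d627c7
  after D1: wrote 3B at 0x09 = 6d37a5
  after D2: wrote 2B at 0x13 = a5ed
  after D3: wrote 4B at 0x0b = cc288454
  after D4: wrote 4B at 0x00 = 893ea5ed
  after D5: wrote 5B at 0x0c = 2884548667
query mem[0x01]=0x3e, mem[0x0b]=0xcc, mem[0x0f]=0x86, mem[0x02]=0xa5, mem[0x00]=0x89

MEM[0x01,0x0b,0x0f,0x02,0x00] = 3e cc 86 a5 89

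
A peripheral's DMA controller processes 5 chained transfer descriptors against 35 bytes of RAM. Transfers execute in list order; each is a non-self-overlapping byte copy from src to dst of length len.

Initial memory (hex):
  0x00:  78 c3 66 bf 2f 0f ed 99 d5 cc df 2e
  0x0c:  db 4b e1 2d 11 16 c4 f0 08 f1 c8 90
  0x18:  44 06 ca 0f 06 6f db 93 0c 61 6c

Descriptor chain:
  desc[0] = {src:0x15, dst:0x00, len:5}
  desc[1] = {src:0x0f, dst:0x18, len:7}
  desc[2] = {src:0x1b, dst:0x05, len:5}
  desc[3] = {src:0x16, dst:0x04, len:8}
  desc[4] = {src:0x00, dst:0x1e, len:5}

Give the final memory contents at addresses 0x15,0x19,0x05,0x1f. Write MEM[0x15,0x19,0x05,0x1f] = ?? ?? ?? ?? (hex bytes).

MEM[0x15,0x19,0x05,0x1f] = f1 11 90 c8

[0] 0x15->0x00 len=5 : f1 c8 90 44 06
[1] 0x0f->0x18 len=7 : 2d 11 16 c4 f0 08 f1
[2] 0x1b->0x05 len=5 : c4 f0 08 f1 93
[3] 0x16->0x04 len=8 : c8 90 2d 11 16 c4 f0 08
[4] 0x00->0x1e len=5 : f1 c8 90 44 c8
query mem[0x15]=0xf1, mem[0x19]=0x11, mem[0x05]=0x90, mem[0x1f]=0xc8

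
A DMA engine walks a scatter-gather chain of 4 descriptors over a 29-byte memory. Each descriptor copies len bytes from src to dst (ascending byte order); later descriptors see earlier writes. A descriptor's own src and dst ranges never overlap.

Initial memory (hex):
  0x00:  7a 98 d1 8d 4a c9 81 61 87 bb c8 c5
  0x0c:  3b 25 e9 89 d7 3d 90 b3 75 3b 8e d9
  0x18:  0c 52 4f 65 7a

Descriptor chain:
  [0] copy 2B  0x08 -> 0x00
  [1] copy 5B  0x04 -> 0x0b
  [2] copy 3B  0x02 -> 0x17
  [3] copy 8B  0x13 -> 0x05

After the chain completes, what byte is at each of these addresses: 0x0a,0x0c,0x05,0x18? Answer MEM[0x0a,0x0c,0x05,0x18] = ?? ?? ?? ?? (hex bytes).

[0] 0x08->0x00 len=2 : 87 bb
[1] 0x04->0x0b len=5 : 4a c9 81 61 87
[2] 0x02->0x17 len=3 : d1 8d 4a
[3] 0x13->0x05 len=8 : b3 75 3b 8e d1 8d 4a 4f
query mem[0x0a]=0x8d, mem[0x0c]=0x4f, mem[0x05]=0xb3, mem[0x18]=0x8d

MEM[0x0a,0x0c,0x05,0x18] = 8d 4f b3 8d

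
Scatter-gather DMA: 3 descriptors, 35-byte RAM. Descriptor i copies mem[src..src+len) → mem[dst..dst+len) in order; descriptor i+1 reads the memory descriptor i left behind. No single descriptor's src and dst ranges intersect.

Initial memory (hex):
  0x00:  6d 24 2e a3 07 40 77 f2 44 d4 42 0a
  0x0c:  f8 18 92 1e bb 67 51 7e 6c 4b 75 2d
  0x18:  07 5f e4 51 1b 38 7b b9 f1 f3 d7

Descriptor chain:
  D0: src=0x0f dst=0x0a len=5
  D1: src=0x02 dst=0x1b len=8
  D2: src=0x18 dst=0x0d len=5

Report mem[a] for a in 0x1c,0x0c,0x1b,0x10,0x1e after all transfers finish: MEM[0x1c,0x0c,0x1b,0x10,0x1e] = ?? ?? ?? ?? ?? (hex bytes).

#0 dst[0x0a+5] := {0x1e,0xbb,0x67,0x51,0x7e}
#1 dst[0x1b+8] := {0x2e,0xa3,0x07,0x40,0x77,0xf2,0x44,0xd4}
#2 dst[0x0d+5] := {0x07,0x5f,0xe4,0x2e,0xa3}
query mem[0x1c]=0xa3, mem[0x0c]=0x67, mem[0x1b]=0x2e, mem[0x10]=0x2e, mem[0x1e]=0x40

MEM[0x1c,0x0c,0x1b,0x10,0x1e] = a3 67 2e 2e 40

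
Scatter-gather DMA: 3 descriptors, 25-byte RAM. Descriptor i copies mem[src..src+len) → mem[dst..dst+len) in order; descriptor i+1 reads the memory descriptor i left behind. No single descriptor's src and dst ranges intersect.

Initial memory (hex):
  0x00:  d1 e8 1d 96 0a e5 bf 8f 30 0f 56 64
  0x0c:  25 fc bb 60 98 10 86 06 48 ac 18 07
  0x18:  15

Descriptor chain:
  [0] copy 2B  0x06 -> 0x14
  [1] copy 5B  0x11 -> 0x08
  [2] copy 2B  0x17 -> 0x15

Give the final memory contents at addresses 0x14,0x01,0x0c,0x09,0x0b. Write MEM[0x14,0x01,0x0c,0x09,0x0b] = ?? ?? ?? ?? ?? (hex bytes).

[0] 0x06->0x14 len=2 : bf 8f
[1] 0x11->0x08 len=5 : 10 86 06 bf 8f
[2] 0x17->0x15 len=2 : 07 15
query mem[0x14]=0xbf, mem[0x01]=0xe8, mem[0x0c]=0x8f, mem[0x09]=0x86, mem[0x0b]=0xbf

MEM[0x14,0x01,0x0c,0x09,0x0b] = bf e8 8f 86 bf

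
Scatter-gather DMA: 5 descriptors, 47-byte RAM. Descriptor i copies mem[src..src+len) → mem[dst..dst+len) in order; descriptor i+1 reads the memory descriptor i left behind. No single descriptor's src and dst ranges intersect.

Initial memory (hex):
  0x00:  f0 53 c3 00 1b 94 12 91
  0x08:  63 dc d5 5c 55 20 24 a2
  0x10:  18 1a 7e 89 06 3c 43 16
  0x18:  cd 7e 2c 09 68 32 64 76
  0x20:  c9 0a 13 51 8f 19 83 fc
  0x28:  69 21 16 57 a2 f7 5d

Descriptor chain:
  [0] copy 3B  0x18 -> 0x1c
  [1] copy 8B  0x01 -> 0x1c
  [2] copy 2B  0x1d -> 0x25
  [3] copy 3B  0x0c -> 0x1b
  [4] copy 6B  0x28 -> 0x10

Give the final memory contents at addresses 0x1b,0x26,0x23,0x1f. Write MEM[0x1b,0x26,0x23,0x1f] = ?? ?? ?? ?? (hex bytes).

  after D0: wrote 3B at 0x1c = cd7e2c
  after D1: wrote 8B at 0x1c = 53c3001b94129163
  after D2: wrote 2B at 0x25 = c300
  after D3: wrote 3B at 0x1b = 552024
  after D4: wrote 6B at 0x10 = 69211657a2f7
query mem[0x1b]=0x55, mem[0x26]=0x00, mem[0x23]=0x63, mem[0x1f]=0x1b

MEM[0x1b,0x26,0x23,0x1f] = 55 00 63 1b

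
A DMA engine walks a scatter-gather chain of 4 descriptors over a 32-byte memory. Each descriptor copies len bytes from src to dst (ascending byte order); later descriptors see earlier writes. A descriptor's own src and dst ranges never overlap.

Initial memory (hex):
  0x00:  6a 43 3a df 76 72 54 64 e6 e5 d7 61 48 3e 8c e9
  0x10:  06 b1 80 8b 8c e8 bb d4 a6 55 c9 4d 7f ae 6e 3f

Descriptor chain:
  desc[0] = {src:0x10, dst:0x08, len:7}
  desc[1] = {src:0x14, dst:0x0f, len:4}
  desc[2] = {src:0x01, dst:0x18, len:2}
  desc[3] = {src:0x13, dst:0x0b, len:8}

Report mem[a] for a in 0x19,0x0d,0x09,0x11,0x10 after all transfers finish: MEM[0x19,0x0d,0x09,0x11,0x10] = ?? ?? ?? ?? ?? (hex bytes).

D0: mem[0x08..0x0e] <- [06 b1 80 8b 8c e8 bb]
D1: mem[0x0f..0x12] <- [8c e8 bb d4]
D2: mem[0x18..0x19] <- [43 3a]
D3: mem[0x0b..0x12] <- [8b 8c e8 bb d4 43 3a c9]
query mem[0x19]=0x3a, mem[0x0d]=0xe8, mem[0x09]=0xb1, mem[0x11]=0x3a, mem[0x10]=0x43

MEM[0x19,0x0d,0x09,0x11,0x10] = 3a e8 b1 3a 43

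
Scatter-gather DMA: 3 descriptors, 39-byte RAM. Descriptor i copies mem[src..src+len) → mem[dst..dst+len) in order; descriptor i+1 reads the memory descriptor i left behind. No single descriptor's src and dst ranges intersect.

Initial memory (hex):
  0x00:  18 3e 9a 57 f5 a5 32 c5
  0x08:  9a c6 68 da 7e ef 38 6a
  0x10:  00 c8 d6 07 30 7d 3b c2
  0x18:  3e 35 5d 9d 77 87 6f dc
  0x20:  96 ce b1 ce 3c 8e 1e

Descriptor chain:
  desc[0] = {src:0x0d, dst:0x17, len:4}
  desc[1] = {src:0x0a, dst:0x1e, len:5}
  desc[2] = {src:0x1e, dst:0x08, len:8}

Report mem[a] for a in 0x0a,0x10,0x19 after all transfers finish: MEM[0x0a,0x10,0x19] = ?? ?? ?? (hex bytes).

MEM[0x0a,0x10,0x19] = 7e 00 6a

D0: mem[0x17..0x1a] <- [ef 38 6a 00]
D1: mem[0x1e..0x22] <- [68 da 7e ef 38]
D2: mem[0x08..0x0f] <- [68 da 7e ef 38 ce 3c 8e]
query mem[0x0a]=0x7e, mem[0x10]=0x00, mem[0x19]=0x6a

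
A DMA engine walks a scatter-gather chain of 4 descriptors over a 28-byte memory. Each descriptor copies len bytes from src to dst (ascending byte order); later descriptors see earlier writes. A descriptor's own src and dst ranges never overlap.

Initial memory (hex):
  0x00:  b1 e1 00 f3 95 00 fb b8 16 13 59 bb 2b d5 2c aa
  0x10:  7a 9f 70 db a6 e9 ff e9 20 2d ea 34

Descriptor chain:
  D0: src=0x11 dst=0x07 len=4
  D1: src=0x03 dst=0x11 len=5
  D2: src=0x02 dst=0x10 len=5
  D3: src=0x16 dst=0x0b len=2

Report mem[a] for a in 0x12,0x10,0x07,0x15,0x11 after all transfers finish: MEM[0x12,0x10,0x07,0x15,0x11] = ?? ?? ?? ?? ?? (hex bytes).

MEM[0x12,0x10,0x07,0x15,0x11] = 95 00 9f 9f f3

D0: mem[0x07..0x0a] <- [9f 70 db a6]
D1: mem[0x11..0x15] <- [f3 95 00 fb 9f]
D2: mem[0x10..0x14] <- [00 f3 95 00 fb]
D3: mem[0x0b..0x0c] <- [ff e9]
query mem[0x12]=0x95, mem[0x10]=0x00, mem[0x07]=0x9f, mem[0x15]=0x9f, mem[0x11]=0xf3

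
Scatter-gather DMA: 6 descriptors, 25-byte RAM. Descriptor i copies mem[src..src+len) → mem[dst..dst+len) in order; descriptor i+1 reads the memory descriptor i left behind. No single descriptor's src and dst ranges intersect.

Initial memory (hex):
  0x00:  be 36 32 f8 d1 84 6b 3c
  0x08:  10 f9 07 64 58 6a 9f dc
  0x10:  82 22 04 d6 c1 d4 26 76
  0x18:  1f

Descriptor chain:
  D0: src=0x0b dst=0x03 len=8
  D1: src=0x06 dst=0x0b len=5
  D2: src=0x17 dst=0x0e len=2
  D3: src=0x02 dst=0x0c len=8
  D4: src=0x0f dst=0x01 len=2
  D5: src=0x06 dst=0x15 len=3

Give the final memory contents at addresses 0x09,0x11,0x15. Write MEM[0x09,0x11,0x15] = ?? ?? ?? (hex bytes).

D0: mem[0x03..0x0a] <- [64 58 6a 9f dc 82 22 04]
D1: mem[0x0b..0x0f] <- [9f dc 82 22 04]
D2: mem[0x0e..0x0f] <- [76 1f]
D3: mem[0x0c..0x13] <- [32 64 58 6a 9f dc 82 22]
D4: mem[0x01..0x02] <- [6a 9f]
D5: mem[0x15..0x17] <- [9f dc 82]
query mem[0x09]=0x22, mem[0x11]=0xdc, mem[0x15]=0x9f

MEM[0x09,0x11,0x15] = 22 dc 9f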